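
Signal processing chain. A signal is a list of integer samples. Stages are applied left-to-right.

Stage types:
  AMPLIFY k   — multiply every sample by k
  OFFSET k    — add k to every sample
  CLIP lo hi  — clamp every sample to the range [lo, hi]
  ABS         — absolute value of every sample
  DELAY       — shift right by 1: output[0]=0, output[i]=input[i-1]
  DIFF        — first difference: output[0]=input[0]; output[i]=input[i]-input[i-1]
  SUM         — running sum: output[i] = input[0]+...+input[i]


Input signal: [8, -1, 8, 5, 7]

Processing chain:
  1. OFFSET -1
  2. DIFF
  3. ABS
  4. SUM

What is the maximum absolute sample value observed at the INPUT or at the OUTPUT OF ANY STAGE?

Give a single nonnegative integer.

Answer: 30

Derivation:
Input: [8, -1, 8, 5, 7] (max |s|=8)
Stage 1 (OFFSET -1): 8+-1=7, -1+-1=-2, 8+-1=7, 5+-1=4, 7+-1=6 -> [7, -2, 7, 4, 6] (max |s|=7)
Stage 2 (DIFF): s[0]=7, -2-7=-9, 7--2=9, 4-7=-3, 6-4=2 -> [7, -9, 9, -3, 2] (max |s|=9)
Stage 3 (ABS): |7|=7, |-9|=9, |9|=9, |-3|=3, |2|=2 -> [7, 9, 9, 3, 2] (max |s|=9)
Stage 4 (SUM): sum[0..0]=7, sum[0..1]=16, sum[0..2]=25, sum[0..3]=28, sum[0..4]=30 -> [7, 16, 25, 28, 30] (max |s|=30)
Overall max amplitude: 30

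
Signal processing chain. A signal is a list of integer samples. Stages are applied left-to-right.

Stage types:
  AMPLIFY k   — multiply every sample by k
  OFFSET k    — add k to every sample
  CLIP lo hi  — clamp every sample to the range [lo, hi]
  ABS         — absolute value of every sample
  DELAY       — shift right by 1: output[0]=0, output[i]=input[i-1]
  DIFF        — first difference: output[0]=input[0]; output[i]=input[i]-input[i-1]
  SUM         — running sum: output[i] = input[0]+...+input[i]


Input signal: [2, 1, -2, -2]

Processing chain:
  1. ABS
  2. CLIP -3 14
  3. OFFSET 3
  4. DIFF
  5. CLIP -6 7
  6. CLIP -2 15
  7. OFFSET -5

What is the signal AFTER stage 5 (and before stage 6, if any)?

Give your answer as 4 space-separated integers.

Answer: 5 -1 1 0

Derivation:
Input: [2, 1, -2, -2]
Stage 1 (ABS): |2|=2, |1|=1, |-2|=2, |-2|=2 -> [2, 1, 2, 2]
Stage 2 (CLIP -3 14): clip(2,-3,14)=2, clip(1,-3,14)=1, clip(2,-3,14)=2, clip(2,-3,14)=2 -> [2, 1, 2, 2]
Stage 3 (OFFSET 3): 2+3=5, 1+3=4, 2+3=5, 2+3=5 -> [5, 4, 5, 5]
Stage 4 (DIFF): s[0]=5, 4-5=-1, 5-4=1, 5-5=0 -> [5, -1, 1, 0]
Stage 5 (CLIP -6 7): clip(5,-6,7)=5, clip(-1,-6,7)=-1, clip(1,-6,7)=1, clip(0,-6,7)=0 -> [5, -1, 1, 0]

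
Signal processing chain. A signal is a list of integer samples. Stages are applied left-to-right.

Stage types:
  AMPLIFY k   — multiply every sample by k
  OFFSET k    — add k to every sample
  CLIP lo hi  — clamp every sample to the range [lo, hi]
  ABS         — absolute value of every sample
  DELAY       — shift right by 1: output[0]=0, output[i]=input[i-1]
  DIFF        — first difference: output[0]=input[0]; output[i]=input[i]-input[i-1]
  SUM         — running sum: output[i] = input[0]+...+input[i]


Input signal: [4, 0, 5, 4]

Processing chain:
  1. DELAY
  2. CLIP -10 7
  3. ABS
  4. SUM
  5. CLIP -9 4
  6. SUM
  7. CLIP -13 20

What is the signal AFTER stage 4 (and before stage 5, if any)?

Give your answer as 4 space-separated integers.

Input: [4, 0, 5, 4]
Stage 1 (DELAY): [0, 4, 0, 5] = [0, 4, 0, 5] -> [0, 4, 0, 5]
Stage 2 (CLIP -10 7): clip(0,-10,7)=0, clip(4,-10,7)=4, clip(0,-10,7)=0, clip(5,-10,7)=5 -> [0, 4, 0, 5]
Stage 3 (ABS): |0|=0, |4|=4, |0|=0, |5|=5 -> [0, 4, 0, 5]
Stage 4 (SUM): sum[0..0]=0, sum[0..1]=4, sum[0..2]=4, sum[0..3]=9 -> [0, 4, 4, 9]

Answer: 0 4 4 9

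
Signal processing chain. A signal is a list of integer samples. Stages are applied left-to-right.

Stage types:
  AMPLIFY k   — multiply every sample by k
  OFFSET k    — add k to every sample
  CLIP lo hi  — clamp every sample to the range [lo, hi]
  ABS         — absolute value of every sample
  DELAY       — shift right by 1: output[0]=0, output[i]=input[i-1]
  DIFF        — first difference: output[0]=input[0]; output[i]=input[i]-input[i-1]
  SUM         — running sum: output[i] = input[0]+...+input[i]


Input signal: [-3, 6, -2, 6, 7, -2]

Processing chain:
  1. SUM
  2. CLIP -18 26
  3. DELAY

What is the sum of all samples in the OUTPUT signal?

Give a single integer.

Answer: 22

Derivation:
Input: [-3, 6, -2, 6, 7, -2]
Stage 1 (SUM): sum[0..0]=-3, sum[0..1]=3, sum[0..2]=1, sum[0..3]=7, sum[0..4]=14, sum[0..5]=12 -> [-3, 3, 1, 7, 14, 12]
Stage 2 (CLIP -18 26): clip(-3,-18,26)=-3, clip(3,-18,26)=3, clip(1,-18,26)=1, clip(7,-18,26)=7, clip(14,-18,26)=14, clip(12,-18,26)=12 -> [-3, 3, 1, 7, 14, 12]
Stage 3 (DELAY): [0, -3, 3, 1, 7, 14] = [0, -3, 3, 1, 7, 14] -> [0, -3, 3, 1, 7, 14]
Output sum: 22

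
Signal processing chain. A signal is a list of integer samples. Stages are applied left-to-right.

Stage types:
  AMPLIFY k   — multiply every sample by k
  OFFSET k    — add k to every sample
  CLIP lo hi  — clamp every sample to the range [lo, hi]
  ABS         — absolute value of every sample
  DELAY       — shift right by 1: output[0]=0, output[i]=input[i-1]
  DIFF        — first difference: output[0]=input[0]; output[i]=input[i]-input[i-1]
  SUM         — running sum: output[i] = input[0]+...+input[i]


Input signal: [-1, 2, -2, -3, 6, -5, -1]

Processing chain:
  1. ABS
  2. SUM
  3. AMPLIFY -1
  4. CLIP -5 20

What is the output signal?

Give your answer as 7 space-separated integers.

Input: [-1, 2, -2, -3, 6, -5, -1]
Stage 1 (ABS): |-1|=1, |2|=2, |-2|=2, |-3|=3, |6|=6, |-5|=5, |-1|=1 -> [1, 2, 2, 3, 6, 5, 1]
Stage 2 (SUM): sum[0..0]=1, sum[0..1]=3, sum[0..2]=5, sum[0..3]=8, sum[0..4]=14, sum[0..5]=19, sum[0..6]=20 -> [1, 3, 5, 8, 14, 19, 20]
Stage 3 (AMPLIFY -1): 1*-1=-1, 3*-1=-3, 5*-1=-5, 8*-1=-8, 14*-1=-14, 19*-1=-19, 20*-1=-20 -> [-1, -3, -5, -8, -14, -19, -20]
Stage 4 (CLIP -5 20): clip(-1,-5,20)=-1, clip(-3,-5,20)=-3, clip(-5,-5,20)=-5, clip(-8,-5,20)=-5, clip(-14,-5,20)=-5, clip(-19,-5,20)=-5, clip(-20,-5,20)=-5 -> [-1, -3, -5, -5, -5, -5, -5]

Answer: -1 -3 -5 -5 -5 -5 -5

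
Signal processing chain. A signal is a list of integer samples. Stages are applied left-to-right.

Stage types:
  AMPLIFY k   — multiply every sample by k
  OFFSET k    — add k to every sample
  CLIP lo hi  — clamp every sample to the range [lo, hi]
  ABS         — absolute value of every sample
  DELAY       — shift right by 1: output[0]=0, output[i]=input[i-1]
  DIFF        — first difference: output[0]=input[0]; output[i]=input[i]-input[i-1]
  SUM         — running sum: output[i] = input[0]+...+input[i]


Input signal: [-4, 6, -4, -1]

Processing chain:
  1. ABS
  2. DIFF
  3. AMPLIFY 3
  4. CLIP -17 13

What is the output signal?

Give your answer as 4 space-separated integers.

Input: [-4, 6, -4, -1]
Stage 1 (ABS): |-4|=4, |6|=6, |-4|=4, |-1|=1 -> [4, 6, 4, 1]
Stage 2 (DIFF): s[0]=4, 6-4=2, 4-6=-2, 1-4=-3 -> [4, 2, -2, -3]
Stage 3 (AMPLIFY 3): 4*3=12, 2*3=6, -2*3=-6, -3*3=-9 -> [12, 6, -6, -9]
Stage 4 (CLIP -17 13): clip(12,-17,13)=12, clip(6,-17,13)=6, clip(-6,-17,13)=-6, clip(-9,-17,13)=-9 -> [12, 6, -6, -9]

Answer: 12 6 -6 -9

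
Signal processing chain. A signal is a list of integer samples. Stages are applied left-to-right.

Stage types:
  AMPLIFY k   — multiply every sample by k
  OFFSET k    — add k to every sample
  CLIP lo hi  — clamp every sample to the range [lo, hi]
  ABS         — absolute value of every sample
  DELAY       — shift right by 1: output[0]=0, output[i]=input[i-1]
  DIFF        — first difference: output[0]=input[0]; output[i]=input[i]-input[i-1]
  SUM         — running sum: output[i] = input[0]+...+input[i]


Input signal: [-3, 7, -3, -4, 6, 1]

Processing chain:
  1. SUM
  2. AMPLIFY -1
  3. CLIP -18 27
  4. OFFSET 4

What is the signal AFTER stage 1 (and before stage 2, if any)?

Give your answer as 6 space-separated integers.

Answer: -3 4 1 -3 3 4

Derivation:
Input: [-3, 7, -3, -4, 6, 1]
Stage 1 (SUM): sum[0..0]=-3, sum[0..1]=4, sum[0..2]=1, sum[0..3]=-3, sum[0..4]=3, sum[0..5]=4 -> [-3, 4, 1, -3, 3, 4]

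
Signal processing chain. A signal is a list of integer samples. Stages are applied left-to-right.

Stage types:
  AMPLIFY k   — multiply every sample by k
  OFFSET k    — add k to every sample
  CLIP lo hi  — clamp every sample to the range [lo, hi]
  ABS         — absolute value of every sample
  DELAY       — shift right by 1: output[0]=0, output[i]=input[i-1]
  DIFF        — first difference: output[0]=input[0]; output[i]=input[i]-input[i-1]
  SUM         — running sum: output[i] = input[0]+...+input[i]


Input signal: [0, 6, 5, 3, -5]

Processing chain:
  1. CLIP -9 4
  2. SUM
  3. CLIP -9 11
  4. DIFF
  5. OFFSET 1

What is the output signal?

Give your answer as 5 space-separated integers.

Answer: 1 5 5 4 -4

Derivation:
Input: [0, 6, 5, 3, -5]
Stage 1 (CLIP -9 4): clip(0,-9,4)=0, clip(6,-9,4)=4, clip(5,-9,4)=4, clip(3,-9,4)=3, clip(-5,-9,4)=-5 -> [0, 4, 4, 3, -5]
Stage 2 (SUM): sum[0..0]=0, sum[0..1]=4, sum[0..2]=8, sum[0..3]=11, sum[0..4]=6 -> [0, 4, 8, 11, 6]
Stage 3 (CLIP -9 11): clip(0,-9,11)=0, clip(4,-9,11)=4, clip(8,-9,11)=8, clip(11,-9,11)=11, clip(6,-9,11)=6 -> [0, 4, 8, 11, 6]
Stage 4 (DIFF): s[0]=0, 4-0=4, 8-4=4, 11-8=3, 6-11=-5 -> [0, 4, 4, 3, -5]
Stage 5 (OFFSET 1): 0+1=1, 4+1=5, 4+1=5, 3+1=4, -5+1=-4 -> [1, 5, 5, 4, -4]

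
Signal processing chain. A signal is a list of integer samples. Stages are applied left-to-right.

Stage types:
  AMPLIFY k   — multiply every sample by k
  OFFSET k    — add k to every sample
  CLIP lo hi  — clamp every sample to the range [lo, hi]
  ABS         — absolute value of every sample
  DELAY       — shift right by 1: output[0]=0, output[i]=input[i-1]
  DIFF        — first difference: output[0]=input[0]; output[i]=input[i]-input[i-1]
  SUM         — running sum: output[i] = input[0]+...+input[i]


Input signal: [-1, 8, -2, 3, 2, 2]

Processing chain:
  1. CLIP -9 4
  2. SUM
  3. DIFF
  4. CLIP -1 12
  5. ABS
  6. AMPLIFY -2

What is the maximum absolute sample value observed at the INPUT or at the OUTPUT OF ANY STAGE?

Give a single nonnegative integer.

Input: [-1, 8, -2, 3, 2, 2] (max |s|=8)
Stage 1 (CLIP -9 4): clip(-1,-9,4)=-1, clip(8,-9,4)=4, clip(-2,-9,4)=-2, clip(3,-9,4)=3, clip(2,-9,4)=2, clip(2,-9,4)=2 -> [-1, 4, -2, 3, 2, 2] (max |s|=4)
Stage 2 (SUM): sum[0..0]=-1, sum[0..1]=3, sum[0..2]=1, sum[0..3]=4, sum[0..4]=6, sum[0..5]=8 -> [-1, 3, 1, 4, 6, 8] (max |s|=8)
Stage 3 (DIFF): s[0]=-1, 3--1=4, 1-3=-2, 4-1=3, 6-4=2, 8-6=2 -> [-1, 4, -2, 3, 2, 2] (max |s|=4)
Stage 4 (CLIP -1 12): clip(-1,-1,12)=-1, clip(4,-1,12)=4, clip(-2,-1,12)=-1, clip(3,-1,12)=3, clip(2,-1,12)=2, clip(2,-1,12)=2 -> [-1, 4, -1, 3, 2, 2] (max |s|=4)
Stage 5 (ABS): |-1|=1, |4|=4, |-1|=1, |3|=3, |2|=2, |2|=2 -> [1, 4, 1, 3, 2, 2] (max |s|=4)
Stage 6 (AMPLIFY -2): 1*-2=-2, 4*-2=-8, 1*-2=-2, 3*-2=-6, 2*-2=-4, 2*-2=-4 -> [-2, -8, -2, -6, -4, -4] (max |s|=8)
Overall max amplitude: 8

Answer: 8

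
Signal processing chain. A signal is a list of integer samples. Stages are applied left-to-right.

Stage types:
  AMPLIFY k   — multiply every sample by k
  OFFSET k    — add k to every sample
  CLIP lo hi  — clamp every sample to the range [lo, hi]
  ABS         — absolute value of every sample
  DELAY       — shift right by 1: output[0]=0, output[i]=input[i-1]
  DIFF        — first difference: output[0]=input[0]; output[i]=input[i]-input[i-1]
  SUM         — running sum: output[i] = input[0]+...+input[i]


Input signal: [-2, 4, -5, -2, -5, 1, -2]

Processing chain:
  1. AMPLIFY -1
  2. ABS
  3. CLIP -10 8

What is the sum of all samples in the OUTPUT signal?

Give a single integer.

Answer: 21

Derivation:
Input: [-2, 4, -5, -2, -5, 1, -2]
Stage 1 (AMPLIFY -1): -2*-1=2, 4*-1=-4, -5*-1=5, -2*-1=2, -5*-1=5, 1*-1=-1, -2*-1=2 -> [2, -4, 5, 2, 5, -1, 2]
Stage 2 (ABS): |2|=2, |-4|=4, |5|=5, |2|=2, |5|=5, |-1|=1, |2|=2 -> [2, 4, 5, 2, 5, 1, 2]
Stage 3 (CLIP -10 8): clip(2,-10,8)=2, clip(4,-10,8)=4, clip(5,-10,8)=5, clip(2,-10,8)=2, clip(5,-10,8)=5, clip(1,-10,8)=1, clip(2,-10,8)=2 -> [2, 4, 5, 2, 5, 1, 2]
Output sum: 21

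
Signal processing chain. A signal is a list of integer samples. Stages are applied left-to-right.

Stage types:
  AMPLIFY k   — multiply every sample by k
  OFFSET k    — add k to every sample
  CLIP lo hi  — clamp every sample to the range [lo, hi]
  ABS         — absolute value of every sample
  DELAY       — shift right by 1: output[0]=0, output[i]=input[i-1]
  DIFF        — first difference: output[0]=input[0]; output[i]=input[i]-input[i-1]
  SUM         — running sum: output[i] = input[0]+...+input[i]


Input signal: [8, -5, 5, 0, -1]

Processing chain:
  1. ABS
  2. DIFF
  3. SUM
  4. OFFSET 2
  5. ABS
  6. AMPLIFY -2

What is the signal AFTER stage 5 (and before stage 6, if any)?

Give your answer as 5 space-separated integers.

Input: [8, -5, 5, 0, -1]
Stage 1 (ABS): |8|=8, |-5|=5, |5|=5, |0|=0, |-1|=1 -> [8, 5, 5, 0, 1]
Stage 2 (DIFF): s[0]=8, 5-8=-3, 5-5=0, 0-5=-5, 1-0=1 -> [8, -3, 0, -5, 1]
Stage 3 (SUM): sum[0..0]=8, sum[0..1]=5, sum[0..2]=5, sum[0..3]=0, sum[0..4]=1 -> [8, 5, 5, 0, 1]
Stage 4 (OFFSET 2): 8+2=10, 5+2=7, 5+2=7, 0+2=2, 1+2=3 -> [10, 7, 7, 2, 3]
Stage 5 (ABS): |10|=10, |7|=7, |7|=7, |2|=2, |3|=3 -> [10, 7, 7, 2, 3]

Answer: 10 7 7 2 3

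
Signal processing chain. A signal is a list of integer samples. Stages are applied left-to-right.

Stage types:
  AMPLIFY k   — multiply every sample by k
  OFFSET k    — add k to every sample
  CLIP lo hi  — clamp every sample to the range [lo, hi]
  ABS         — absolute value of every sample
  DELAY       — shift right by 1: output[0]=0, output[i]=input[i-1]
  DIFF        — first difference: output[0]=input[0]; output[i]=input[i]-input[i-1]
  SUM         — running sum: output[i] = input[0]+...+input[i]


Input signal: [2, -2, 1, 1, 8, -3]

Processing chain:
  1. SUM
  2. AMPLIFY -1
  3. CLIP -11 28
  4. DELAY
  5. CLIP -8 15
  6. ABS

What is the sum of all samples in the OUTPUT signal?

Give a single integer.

Answer: 13

Derivation:
Input: [2, -2, 1, 1, 8, -3]
Stage 1 (SUM): sum[0..0]=2, sum[0..1]=0, sum[0..2]=1, sum[0..3]=2, sum[0..4]=10, sum[0..5]=7 -> [2, 0, 1, 2, 10, 7]
Stage 2 (AMPLIFY -1): 2*-1=-2, 0*-1=0, 1*-1=-1, 2*-1=-2, 10*-1=-10, 7*-1=-7 -> [-2, 0, -1, -2, -10, -7]
Stage 3 (CLIP -11 28): clip(-2,-11,28)=-2, clip(0,-11,28)=0, clip(-1,-11,28)=-1, clip(-2,-11,28)=-2, clip(-10,-11,28)=-10, clip(-7,-11,28)=-7 -> [-2, 0, -1, -2, -10, -7]
Stage 4 (DELAY): [0, -2, 0, -1, -2, -10] = [0, -2, 0, -1, -2, -10] -> [0, -2, 0, -1, -2, -10]
Stage 5 (CLIP -8 15): clip(0,-8,15)=0, clip(-2,-8,15)=-2, clip(0,-8,15)=0, clip(-1,-8,15)=-1, clip(-2,-8,15)=-2, clip(-10,-8,15)=-8 -> [0, -2, 0, -1, -2, -8]
Stage 6 (ABS): |0|=0, |-2|=2, |0|=0, |-1|=1, |-2|=2, |-8|=8 -> [0, 2, 0, 1, 2, 8]
Output sum: 13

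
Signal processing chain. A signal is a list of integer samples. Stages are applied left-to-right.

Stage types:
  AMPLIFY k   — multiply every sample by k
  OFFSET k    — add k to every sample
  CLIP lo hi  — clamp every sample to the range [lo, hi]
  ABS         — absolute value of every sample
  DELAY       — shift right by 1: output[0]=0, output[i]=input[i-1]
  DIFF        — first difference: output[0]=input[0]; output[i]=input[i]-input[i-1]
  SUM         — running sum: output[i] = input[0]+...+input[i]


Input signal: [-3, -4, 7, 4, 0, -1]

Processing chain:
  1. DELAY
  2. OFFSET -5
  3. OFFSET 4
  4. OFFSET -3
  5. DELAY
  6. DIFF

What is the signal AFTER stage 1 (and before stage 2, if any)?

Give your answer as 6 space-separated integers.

Input: [-3, -4, 7, 4, 0, -1]
Stage 1 (DELAY): [0, -3, -4, 7, 4, 0] = [0, -3, -4, 7, 4, 0] -> [0, -3, -4, 7, 4, 0]

Answer: 0 -3 -4 7 4 0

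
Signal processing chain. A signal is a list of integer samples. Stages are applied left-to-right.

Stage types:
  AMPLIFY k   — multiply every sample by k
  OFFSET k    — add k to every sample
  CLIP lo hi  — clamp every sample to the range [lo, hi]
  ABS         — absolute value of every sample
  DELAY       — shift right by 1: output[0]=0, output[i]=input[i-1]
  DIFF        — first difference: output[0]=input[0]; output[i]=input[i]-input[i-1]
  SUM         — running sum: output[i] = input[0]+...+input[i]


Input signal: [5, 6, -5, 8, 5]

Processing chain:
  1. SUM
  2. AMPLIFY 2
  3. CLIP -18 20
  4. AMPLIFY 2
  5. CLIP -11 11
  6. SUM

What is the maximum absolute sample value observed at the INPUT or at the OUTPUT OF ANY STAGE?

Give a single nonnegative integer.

Input: [5, 6, -5, 8, 5] (max |s|=8)
Stage 1 (SUM): sum[0..0]=5, sum[0..1]=11, sum[0..2]=6, sum[0..3]=14, sum[0..4]=19 -> [5, 11, 6, 14, 19] (max |s|=19)
Stage 2 (AMPLIFY 2): 5*2=10, 11*2=22, 6*2=12, 14*2=28, 19*2=38 -> [10, 22, 12, 28, 38] (max |s|=38)
Stage 3 (CLIP -18 20): clip(10,-18,20)=10, clip(22,-18,20)=20, clip(12,-18,20)=12, clip(28,-18,20)=20, clip(38,-18,20)=20 -> [10, 20, 12, 20, 20] (max |s|=20)
Stage 4 (AMPLIFY 2): 10*2=20, 20*2=40, 12*2=24, 20*2=40, 20*2=40 -> [20, 40, 24, 40, 40] (max |s|=40)
Stage 5 (CLIP -11 11): clip(20,-11,11)=11, clip(40,-11,11)=11, clip(24,-11,11)=11, clip(40,-11,11)=11, clip(40,-11,11)=11 -> [11, 11, 11, 11, 11] (max |s|=11)
Stage 6 (SUM): sum[0..0]=11, sum[0..1]=22, sum[0..2]=33, sum[0..3]=44, sum[0..4]=55 -> [11, 22, 33, 44, 55] (max |s|=55)
Overall max amplitude: 55

Answer: 55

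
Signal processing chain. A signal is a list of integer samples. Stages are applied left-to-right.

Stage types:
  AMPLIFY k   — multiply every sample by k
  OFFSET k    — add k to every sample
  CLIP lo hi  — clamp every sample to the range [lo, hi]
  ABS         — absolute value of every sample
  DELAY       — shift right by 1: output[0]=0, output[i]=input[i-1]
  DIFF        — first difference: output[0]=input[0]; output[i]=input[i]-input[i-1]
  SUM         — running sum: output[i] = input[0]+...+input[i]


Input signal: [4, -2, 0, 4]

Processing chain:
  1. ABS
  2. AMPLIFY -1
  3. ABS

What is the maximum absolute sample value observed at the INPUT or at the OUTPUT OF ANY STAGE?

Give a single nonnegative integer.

Answer: 4

Derivation:
Input: [4, -2, 0, 4] (max |s|=4)
Stage 1 (ABS): |4|=4, |-2|=2, |0|=0, |4|=4 -> [4, 2, 0, 4] (max |s|=4)
Stage 2 (AMPLIFY -1): 4*-1=-4, 2*-1=-2, 0*-1=0, 4*-1=-4 -> [-4, -2, 0, -4] (max |s|=4)
Stage 3 (ABS): |-4|=4, |-2|=2, |0|=0, |-4|=4 -> [4, 2, 0, 4] (max |s|=4)
Overall max amplitude: 4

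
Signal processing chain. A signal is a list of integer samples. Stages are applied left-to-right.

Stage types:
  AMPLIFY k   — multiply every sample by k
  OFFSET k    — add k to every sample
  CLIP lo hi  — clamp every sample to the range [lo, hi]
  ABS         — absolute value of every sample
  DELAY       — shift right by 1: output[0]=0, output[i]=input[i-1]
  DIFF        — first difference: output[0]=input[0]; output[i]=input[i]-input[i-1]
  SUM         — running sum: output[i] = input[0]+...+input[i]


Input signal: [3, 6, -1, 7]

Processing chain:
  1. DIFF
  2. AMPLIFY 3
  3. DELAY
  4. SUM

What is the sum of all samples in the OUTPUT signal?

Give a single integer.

Answer: 24

Derivation:
Input: [3, 6, -1, 7]
Stage 1 (DIFF): s[0]=3, 6-3=3, -1-6=-7, 7--1=8 -> [3, 3, -7, 8]
Stage 2 (AMPLIFY 3): 3*3=9, 3*3=9, -7*3=-21, 8*3=24 -> [9, 9, -21, 24]
Stage 3 (DELAY): [0, 9, 9, -21] = [0, 9, 9, -21] -> [0, 9, 9, -21]
Stage 4 (SUM): sum[0..0]=0, sum[0..1]=9, sum[0..2]=18, sum[0..3]=-3 -> [0, 9, 18, -3]
Output sum: 24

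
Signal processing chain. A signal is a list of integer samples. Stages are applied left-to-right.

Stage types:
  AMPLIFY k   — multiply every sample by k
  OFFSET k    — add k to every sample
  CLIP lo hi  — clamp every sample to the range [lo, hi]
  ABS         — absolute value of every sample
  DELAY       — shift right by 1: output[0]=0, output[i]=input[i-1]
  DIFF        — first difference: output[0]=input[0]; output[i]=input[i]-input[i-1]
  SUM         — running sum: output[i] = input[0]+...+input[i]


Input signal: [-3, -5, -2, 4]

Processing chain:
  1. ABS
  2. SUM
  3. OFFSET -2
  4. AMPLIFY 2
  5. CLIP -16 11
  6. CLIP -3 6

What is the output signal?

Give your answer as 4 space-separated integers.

Input: [-3, -5, -2, 4]
Stage 1 (ABS): |-3|=3, |-5|=5, |-2|=2, |4|=4 -> [3, 5, 2, 4]
Stage 2 (SUM): sum[0..0]=3, sum[0..1]=8, sum[0..2]=10, sum[0..3]=14 -> [3, 8, 10, 14]
Stage 3 (OFFSET -2): 3+-2=1, 8+-2=6, 10+-2=8, 14+-2=12 -> [1, 6, 8, 12]
Stage 4 (AMPLIFY 2): 1*2=2, 6*2=12, 8*2=16, 12*2=24 -> [2, 12, 16, 24]
Stage 5 (CLIP -16 11): clip(2,-16,11)=2, clip(12,-16,11)=11, clip(16,-16,11)=11, clip(24,-16,11)=11 -> [2, 11, 11, 11]
Stage 6 (CLIP -3 6): clip(2,-3,6)=2, clip(11,-3,6)=6, clip(11,-3,6)=6, clip(11,-3,6)=6 -> [2, 6, 6, 6]

Answer: 2 6 6 6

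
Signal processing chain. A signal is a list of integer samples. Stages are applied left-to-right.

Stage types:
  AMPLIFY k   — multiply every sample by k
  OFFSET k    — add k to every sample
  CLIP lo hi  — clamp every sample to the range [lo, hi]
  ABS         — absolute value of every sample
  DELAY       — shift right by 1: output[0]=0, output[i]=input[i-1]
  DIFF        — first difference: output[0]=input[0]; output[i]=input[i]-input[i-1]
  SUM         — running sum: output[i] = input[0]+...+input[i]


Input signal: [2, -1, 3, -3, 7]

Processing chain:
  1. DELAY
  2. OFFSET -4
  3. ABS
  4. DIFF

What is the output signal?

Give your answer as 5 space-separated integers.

Answer: 4 -2 3 -4 6

Derivation:
Input: [2, -1, 3, -3, 7]
Stage 1 (DELAY): [0, 2, -1, 3, -3] = [0, 2, -1, 3, -3] -> [0, 2, -1, 3, -3]
Stage 2 (OFFSET -4): 0+-4=-4, 2+-4=-2, -1+-4=-5, 3+-4=-1, -3+-4=-7 -> [-4, -2, -5, -1, -7]
Stage 3 (ABS): |-4|=4, |-2|=2, |-5|=5, |-1|=1, |-7|=7 -> [4, 2, 5, 1, 7]
Stage 4 (DIFF): s[0]=4, 2-4=-2, 5-2=3, 1-5=-4, 7-1=6 -> [4, -2, 3, -4, 6]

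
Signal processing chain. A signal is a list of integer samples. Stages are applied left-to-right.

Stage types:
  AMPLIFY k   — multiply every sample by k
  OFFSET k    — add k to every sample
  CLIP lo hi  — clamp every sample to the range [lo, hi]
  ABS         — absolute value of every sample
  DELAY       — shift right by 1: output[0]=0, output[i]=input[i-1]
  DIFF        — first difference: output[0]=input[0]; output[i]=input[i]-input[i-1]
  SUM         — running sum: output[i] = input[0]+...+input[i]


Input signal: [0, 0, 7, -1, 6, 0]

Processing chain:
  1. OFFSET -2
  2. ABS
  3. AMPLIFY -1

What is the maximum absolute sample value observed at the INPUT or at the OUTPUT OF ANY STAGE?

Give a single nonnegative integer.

Answer: 7

Derivation:
Input: [0, 0, 7, -1, 6, 0] (max |s|=7)
Stage 1 (OFFSET -2): 0+-2=-2, 0+-2=-2, 7+-2=5, -1+-2=-3, 6+-2=4, 0+-2=-2 -> [-2, -2, 5, -3, 4, -2] (max |s|=5)
Stage 2 (ABS): |-2|=2, |-2|=2, |5|=5, |-3|=3, |4|=4, |-2|=2 -> [2, 2, 5, 3, 4, 2] (max |s|=5)
Stage 3 (AMPLIFY -1): 2*-1=-2, 2*-1=-2, 5*-1=-5, 3*-1=-3, 4*-1=-4, 2*-1=-2 -> [-2, -2, -5, -3, -4, -2] (max |s|=5)
Overall max amplitude: 7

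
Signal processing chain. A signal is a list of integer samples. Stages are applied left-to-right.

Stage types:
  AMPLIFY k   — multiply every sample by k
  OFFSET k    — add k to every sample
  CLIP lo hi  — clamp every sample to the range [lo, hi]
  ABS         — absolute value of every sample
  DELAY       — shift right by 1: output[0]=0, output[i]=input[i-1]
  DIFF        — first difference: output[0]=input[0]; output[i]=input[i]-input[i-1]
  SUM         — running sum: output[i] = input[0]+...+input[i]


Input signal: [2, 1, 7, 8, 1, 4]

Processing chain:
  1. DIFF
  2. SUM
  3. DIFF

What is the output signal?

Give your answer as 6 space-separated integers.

Answer: 2 -1 6 1 -7 3

Derivation:
Input: [2, 1, 7, 8, 1, 4]
Stage 1 (DIFF): s[0]=2, 1-2=-1, 7-1=6, 8-7=1, 1-8=-7, 4-1=3 -> [2, -1, 6, 1, -7, 3]
Stage 2 (SUM): sum[0..0]=2, sum[0..1]=1, sum[0..2]=7, sum[0..3]=8, sum[0..4]=1, sum[0..5]=4 -> [2, 1, 7, 8, 1, 4]
Stage 3 (DIFF): s[0]=2, 1-2=-1, 7-1=6, 8-7=1, 1-8=-7, 4-1=3 -> [2, -1, 6, 1, -7, 3]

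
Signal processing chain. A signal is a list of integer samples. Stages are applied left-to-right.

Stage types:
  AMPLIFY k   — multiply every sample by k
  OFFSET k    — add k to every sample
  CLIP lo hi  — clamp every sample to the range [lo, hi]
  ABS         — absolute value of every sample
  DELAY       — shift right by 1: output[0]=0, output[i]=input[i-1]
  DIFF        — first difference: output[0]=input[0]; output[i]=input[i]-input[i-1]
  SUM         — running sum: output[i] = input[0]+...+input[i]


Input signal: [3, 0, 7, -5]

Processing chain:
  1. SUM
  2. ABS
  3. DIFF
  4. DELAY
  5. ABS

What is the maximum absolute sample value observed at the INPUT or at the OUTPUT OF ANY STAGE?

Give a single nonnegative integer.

Input: [3, 0, 7, -5] (max |s|=7)
Stage 1 (SUM): sum[0..0]=3, sum[0..1]=3, sum[0..2]=10, sum[0..3]=5 -> [3, 3, 10, 5] (max |s|=10)
Stage 2 (ABS): |3|=3, |3|=3, |10|=10, |5|=5 -> [3, 3, 10, 5] (max |s|=10)
Stage 3 (DIFF): s[0]=3, 3-3=0, 10-3=7, 5-10=-5 -> [3, 0, 7, -5] (max |s|=7)
Stage 4 (DELAY): [0, 3, 0, 7] = [0, 3, 0, 7] -> [0, 3, 0, 7] (max |s|=7)
Stage 5 (ABS): |0|=0, |3|=3, |0|=0, |7|=7 -> [0, 3, 0, 7] (max |s|=7)
Overall max amplitude: 10

Answer: 10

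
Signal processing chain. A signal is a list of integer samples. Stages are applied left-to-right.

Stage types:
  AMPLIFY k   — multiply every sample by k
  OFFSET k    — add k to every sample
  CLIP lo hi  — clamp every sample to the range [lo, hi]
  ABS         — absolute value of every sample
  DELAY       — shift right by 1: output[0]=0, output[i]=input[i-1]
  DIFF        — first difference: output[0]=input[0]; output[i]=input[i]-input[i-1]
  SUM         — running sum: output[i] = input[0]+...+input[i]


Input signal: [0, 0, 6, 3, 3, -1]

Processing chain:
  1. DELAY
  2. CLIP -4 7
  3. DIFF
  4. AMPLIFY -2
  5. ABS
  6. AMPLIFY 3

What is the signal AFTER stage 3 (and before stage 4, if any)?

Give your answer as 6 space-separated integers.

Answer: 0 0 0 6 -3 0

Derivation:
Input: [0, 0, 6, 3, 3, -1]
Stage 1 (DELAY): [0, 0, 0, 6, 3, 3] = [0, 0, 0, 6, 3, 3] -> [0, 0, 0, 6, 3, 3]
Stage 2 (CLIP -4 7): clip(0,-4,7)=0, clip(0,-4,7)=0, clip(0,-4,7)=0, clip(6,-4,7)=6, clip(3,-4,7)=3, clip(3,-4,7)=3 -> [0, 0, 0, 6, 3, 3]
Stage 3 (DIFF): s[0]=0, 0-0=0, 0-0=0, 6-0=6, 3-6=-3, 3-3=0 -> [0, 0, 0, 6, -3, 0]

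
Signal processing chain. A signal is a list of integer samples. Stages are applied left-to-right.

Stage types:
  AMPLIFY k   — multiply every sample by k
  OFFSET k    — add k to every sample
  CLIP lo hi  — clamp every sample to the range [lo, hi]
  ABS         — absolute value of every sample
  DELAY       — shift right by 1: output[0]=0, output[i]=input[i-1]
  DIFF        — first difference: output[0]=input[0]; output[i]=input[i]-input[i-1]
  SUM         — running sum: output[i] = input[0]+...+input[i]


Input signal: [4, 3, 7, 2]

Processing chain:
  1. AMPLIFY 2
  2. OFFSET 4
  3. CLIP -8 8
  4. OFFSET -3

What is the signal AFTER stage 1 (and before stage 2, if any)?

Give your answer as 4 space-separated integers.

Answer: 8 6 14 4

Derivation:
Input: [4, 3, 7, 2]
Stage 1 (AMPLIFY 2): 4*2=8, 3*2=6, 7*2=14, 2*2=4 -> [8, 6, 14, 4]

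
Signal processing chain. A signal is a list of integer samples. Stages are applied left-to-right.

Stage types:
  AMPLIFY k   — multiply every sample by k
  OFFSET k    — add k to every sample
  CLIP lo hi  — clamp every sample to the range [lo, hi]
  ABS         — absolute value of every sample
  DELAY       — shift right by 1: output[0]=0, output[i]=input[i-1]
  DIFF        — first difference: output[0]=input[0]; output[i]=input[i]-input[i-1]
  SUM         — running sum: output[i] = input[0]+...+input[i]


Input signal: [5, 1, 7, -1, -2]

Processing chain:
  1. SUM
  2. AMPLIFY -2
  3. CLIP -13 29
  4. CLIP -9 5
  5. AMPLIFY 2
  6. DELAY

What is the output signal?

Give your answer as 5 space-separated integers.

Answer: 0 -18 -18 -18 -18

Derivation:
Input: [5, 1, 7, -1, -2]
Stage 1 (SUM): sum[0..0]=5, sum[0..1]=6, sum[0..2]=13, sum[0..3]=12, sum[0..4]=10 -> [5, 6, 13, 12, 10]
Stage 2 (AMPLIFY -2): 5*-2=-10, 6*-2=-12, 13*-2=-26, 12*-2=-24, 10*-2=-20 -> [-10, -12, -26, -24, -20]
Stage 3 (CLIP -13 29): clip(-10,-13,29)=-10, clip(-12,-13,29)=-12, clip(-26,-13,29)=-13, clip(-24,-13,29)=-13, clip(-20,-13,29)=-13 -> [-10, -12, -13, -13, -13]
Stage 4 (CLIP -9 5): clip(-10,-9,5)=-9, clip(-12,-9,5)=-9, clip(-13,-9,5)=-9, clip(-13,-9,5)=-9, clip(-13,-9,5)=-9 -> [-9, -9, -9, -9, -9]
Stage 5 (AMPLIFY 2): -9*2=-18, -9*2=-18, -9*2=-18, -9*2=-18, -9*2=-18 -> [-18, -18, -18, -18, -18]
Stage 6 (DELAY): [0, -18, -18, -18, -18] = [0, -18, -18, -18, -18] -> [0, -18, -18, -18, -18]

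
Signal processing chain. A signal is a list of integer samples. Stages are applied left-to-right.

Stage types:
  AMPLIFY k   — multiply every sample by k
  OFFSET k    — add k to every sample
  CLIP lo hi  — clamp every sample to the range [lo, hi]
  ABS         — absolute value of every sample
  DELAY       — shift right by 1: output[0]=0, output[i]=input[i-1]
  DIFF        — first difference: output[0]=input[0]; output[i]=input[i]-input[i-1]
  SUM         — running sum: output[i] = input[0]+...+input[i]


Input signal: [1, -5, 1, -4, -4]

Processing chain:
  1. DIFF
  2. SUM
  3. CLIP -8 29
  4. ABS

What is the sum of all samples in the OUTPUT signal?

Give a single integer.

Answer: 15

Derivation:
Input: [1, -5, 1, -4, -4]
Stage 1 (DIFF): s[0]=1, -5-1=-6, 1--5=6, -4-1=-5, -4--4=0 -> [1, -6, 6, -5, 0]
Stage 2 (SUM): sum[0..0]=1, sum[0..1]=-5, sum[0..2]=1, sum[0..3]=-4, sum[0..4]=-4 -> [1, -5, 1, -4, -4]
Stage 3 (CLIP -8 29): clip(1,-8,29)=1, clip(-5,-8,29)=-5, clip(1,-8,29)=1, clip(-4,-8,29)=-4, clip(-4,-8,29)=-4 -> [1, -5, 1, -4, -4]
Stage 4 (ABS): |1|=1, |-5|=5, |1|=1, |-4|=4, |-4|=4 -> [1, 5, 1, 4, 4]
Output sum: 15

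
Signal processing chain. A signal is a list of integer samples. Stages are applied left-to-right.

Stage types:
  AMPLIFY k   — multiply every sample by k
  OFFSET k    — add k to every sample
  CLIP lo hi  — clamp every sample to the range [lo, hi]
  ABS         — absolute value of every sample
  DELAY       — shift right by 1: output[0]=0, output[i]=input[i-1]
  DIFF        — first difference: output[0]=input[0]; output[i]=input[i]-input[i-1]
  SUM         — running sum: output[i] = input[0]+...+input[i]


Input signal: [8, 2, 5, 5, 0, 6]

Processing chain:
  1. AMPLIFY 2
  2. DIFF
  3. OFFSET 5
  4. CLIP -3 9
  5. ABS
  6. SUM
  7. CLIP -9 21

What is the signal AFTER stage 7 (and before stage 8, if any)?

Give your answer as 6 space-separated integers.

Input: [8, 2, 5, 5, 0, 6]
Stage 1 (AMPLIFY 2): 8*2=16, 2*2=4, 5*2=10, 5*2=10, 0*2=0, 6*2=12 -> [16, 4, 10, 10, 0, 12]
Stage 2 (DIFF): s[0]=16, 4-16=-12, 10-4=6, 10-10=0, 0-10=-10, 12-0=12 -> [16, -12, 6, 0, -10, 12]
Stage 3 (OFFSET 5): 16+5=21, -12+5=-7, 6+5=11, 0+5=5, -10+5=-5, 12+5=17 -> [21, -7, 11, 5, -5, 17]
Stage 4 (CLIP -3 9): clip(21,-3,9)=9, clip(-7,-3,9)=-3, clip(11,-3,9)=9, clip(5,-3,9)=5, clip(-5,-3,9)=-3, clip(17,-3,9)=9 -> [9, -3, 9, 5, -3, 9]
Stage 5 (ABS): |9|=9, |-3|=3, |9|=9, |5|=5, |-3|=3, |9|=9 -> [9, 3, 9, 5, 3, 9]
Stage 6 (SUM): sum[0..0]=9, sum[0..1]=12, sum[0..2]=21, sum[0..3]=26, sum[0..4]=29, sum[0..5]=38 -> [9, 12, 21, 26, 29, 38]
Stage 7 (CLIP -9 21): clip(9,-9,21)=9, clip(12,-9,21)=12, clip(21,-9,21)=21, clip(26,-9,21)=21, clip(29,-9,21)=21, clip(38,-9,21)=21 -> [9, 12, 21, 21, 21, 21]

Answer: 9 12 21 21 21 21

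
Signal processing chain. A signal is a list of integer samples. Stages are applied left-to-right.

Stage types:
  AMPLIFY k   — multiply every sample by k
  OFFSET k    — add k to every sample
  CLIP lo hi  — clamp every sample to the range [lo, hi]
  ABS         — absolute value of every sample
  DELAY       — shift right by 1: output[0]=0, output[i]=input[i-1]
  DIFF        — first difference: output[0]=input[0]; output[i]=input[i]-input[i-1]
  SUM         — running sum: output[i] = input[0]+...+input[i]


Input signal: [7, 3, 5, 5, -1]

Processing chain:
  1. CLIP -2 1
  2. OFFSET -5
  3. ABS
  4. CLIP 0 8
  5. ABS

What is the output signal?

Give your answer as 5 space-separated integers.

Answer: 4 4 4 4 6

Derivation:
Input: [7, 3, 5, 5, -1]
Stage 1 (CLIP -2 1): clip(7,-2,1)=1, clip(3,-2,1)=1, clip(5,-2,1)=1, clip(5,-2,1)=1, clip(-1,-2,1)=-1 -> [1, 1, 1, 1, -1]
Stage 2 (OFFSET -5): 1+-5=-4, 1+-5=-4, 1+-5=-4, 1+-5=-4, -1+-5=-6 -> [-4, -4, -4, -4, -6]
Stage 3 (ABS): |-4|=4, |-4|=4, |-4|=4, |-4|=4, |-6|=6 -> [4, 4, 4, 4, 6]
Stage 4 (CLIP 0 8): clip(4,0,8)=4, clip(4,0,8)=4, clip(4,0,8)=4, clip(4,0,8)=4, clip(6,0,8)=6 -> [4, 4, 4, 4, 6]
Stage 5 (ABS): |4|=4, |4|=4, |4|=4, |4|=4, |6|=6 -> [4, 4, 4, 4, 6]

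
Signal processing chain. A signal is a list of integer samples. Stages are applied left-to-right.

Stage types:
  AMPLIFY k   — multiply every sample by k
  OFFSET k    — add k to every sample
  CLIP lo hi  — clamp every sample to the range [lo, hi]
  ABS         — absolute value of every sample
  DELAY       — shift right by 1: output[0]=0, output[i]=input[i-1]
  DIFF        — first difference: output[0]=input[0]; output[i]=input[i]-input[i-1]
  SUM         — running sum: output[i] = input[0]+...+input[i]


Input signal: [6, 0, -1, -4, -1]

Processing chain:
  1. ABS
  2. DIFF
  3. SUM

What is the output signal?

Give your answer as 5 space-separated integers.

Input: [6, 0, -1, -4, -1]
Stage 1 (ABS): |6|=6, |0|=0, |-1|=1, |-4|=4, |-1|=1 -> [6, 0, 1, 4, 1]
Stage 2 (DIFF): s[0]=6, 0-6=-6, 1-0=1, 4-1=3, 1-4=-3 -> [6, -6, 1, 3, -3]
Stage 3 (SUM): sum[0..0]=6, sum[0..1]=0, sum[0..2]=1, sum[0..3]=4, sum[0..4]=1 -> [6, 0, 1, 4, 1]

Answer: 6 0 1 4 1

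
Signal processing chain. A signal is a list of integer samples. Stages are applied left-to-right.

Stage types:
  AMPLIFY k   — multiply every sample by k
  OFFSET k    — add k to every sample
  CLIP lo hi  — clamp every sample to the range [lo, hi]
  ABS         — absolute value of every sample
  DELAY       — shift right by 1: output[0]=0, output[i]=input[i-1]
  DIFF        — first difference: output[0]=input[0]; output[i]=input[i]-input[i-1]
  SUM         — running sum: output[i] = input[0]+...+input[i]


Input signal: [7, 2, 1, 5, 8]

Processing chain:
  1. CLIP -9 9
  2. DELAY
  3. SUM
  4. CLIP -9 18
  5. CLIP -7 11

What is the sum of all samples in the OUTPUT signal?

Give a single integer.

Answer: 37

Derivation:
Input: [7, 2, 1, 5, 8]
Stage 1 (CLIP -9 9): clip(7,-9,9)=7, clip(2,-9,9)=2, clip(1,-9,9)=1, clip(5,-9,9)=5, clip(8,-9,9)=8 -> [7, 2, 1, 5, 8]
Stage 2 (DELAY): [0, 7, 2, 1, 5] = [0, 7, 2, 1, 5] -> [0, 7, 2, 1, 5]
Stage 3 (SUM): sum[0..0]=0, sum[0..1]=7, sum[0..2]=9, sum[0..3]=10, sum[0..4]=15 -> [0, 7, 9, 10, 15]
Stage 4 (CLIP -9 18): clip(0,-9,18)=0, clip(7,-9,18)=7, clip(9,-9,18)=9, clip(10,-9,18)=10, clip(15,-9,18)=15 -> [0, 7, 9, 10, 15]
Stage 5 (CLIP -7 11): clip(0,-7,11)=0, clip(7,-7,11)=7, clip(9,-7,11)=9, clip(10,-7,11)=10, clip(15,-7,11)=11 -> [0, 7, 9, 10, 11]
Output sum: 37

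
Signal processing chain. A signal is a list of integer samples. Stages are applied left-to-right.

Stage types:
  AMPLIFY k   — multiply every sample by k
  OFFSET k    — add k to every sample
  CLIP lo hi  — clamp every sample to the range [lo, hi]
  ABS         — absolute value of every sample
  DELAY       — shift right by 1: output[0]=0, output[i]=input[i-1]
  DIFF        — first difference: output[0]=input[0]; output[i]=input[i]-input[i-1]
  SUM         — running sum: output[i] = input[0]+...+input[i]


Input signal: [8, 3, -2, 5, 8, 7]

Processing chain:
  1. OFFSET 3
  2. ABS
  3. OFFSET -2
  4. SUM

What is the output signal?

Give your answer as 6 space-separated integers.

Input: [8, 3, -2, 5, 8, 7]
Stage 1 (OFFSET 3): 8+3=11, 3+3=6, -2+3=1, 5+3=8, 8+3=11, 7+3=10 -> [11, 6, 1, 8, 11, 10]
Stage 2 (ABS): |11|=11, |6|=6, |1|=1, |8|=8, |11|=11, |10|=10 -> [11, 6, 1, 8, 11, 10]
Stage 3 (OFFSET -2): 11+-2=9, 6+-2=4, 1+-2=-1, 8+-2=6, 11+-2=9, 10+-2=8 -> [9, 4, -1, 6, 9, 8]
Stage 4 (SUM): sum[0..0]=9, sum[0..1]=13, sum[0..2]=12, sum[0..3]=18, sum[0..4]=27, sum[0..5]=35 -> [9, 13, 12, 18, 27, 35]

Answer: 9 13 12 18 27 35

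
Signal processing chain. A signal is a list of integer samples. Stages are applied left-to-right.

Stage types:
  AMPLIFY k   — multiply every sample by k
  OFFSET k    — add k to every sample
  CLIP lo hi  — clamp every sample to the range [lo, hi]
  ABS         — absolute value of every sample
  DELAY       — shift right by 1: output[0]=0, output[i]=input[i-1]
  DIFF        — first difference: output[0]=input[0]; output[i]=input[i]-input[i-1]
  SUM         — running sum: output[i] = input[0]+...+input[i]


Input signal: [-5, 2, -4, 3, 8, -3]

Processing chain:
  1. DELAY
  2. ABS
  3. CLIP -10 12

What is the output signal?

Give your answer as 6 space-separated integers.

Input: [-5, 2, -4, 3, 8, -3]
Stage 1 (DELAY): [0, -5, 2, -4, 3, 8] = [0, -5, 2, -4, 3, 8] -> [0, -5, 2, -4, 3, 8]
Stage 2 (ABS): |0|=0, |-5|=5, |2|=2, |-4|=4, |3|=3, |8|=8 -> [0, 5, 2, 4, 3, 8]
Stage 3 (CLIP -10 12): clip(0,-10,12)=0, clip(5,-10,12)=5, clip(2,-10,12)=2, clip(4,-10,12)=4, clip(3,-10,12)=3, clip(8,-10,12)=8 -> [0, 5, 2, 4, 3, 8]

Answer: 0 5 2 4 3 8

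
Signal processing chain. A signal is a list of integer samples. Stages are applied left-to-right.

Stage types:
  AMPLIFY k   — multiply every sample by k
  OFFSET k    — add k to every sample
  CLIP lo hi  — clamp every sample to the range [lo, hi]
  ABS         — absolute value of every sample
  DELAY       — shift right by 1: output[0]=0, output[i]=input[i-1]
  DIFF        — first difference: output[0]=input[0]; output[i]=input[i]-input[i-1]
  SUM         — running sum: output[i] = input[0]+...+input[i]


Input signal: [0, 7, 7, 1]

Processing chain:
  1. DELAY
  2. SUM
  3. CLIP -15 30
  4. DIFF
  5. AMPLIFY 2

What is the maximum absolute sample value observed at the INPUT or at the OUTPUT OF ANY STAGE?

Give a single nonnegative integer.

Input: [0, 7, 7, 1] (max |s|=7)
Stage 1 (DELAY): [0, 0, 7, 7] = [0, 0, 7, 7] -> [0, 0, 7, 7] (max |s|=7)
Stage 2 (SUM): sum[0..0]=0, sum[0..1]=0, sum[0..2]=7, sum[0..3]=14 -> [0, 0, 7, 14] (max |s|=14)
Stage 3 (CLIP -15 30): clip(0,-15,30)=0, clip(0,-15,30)=0, clip(7,-15,30)=7, clip(14,-15,30)=14 -> [0, 0, 7, 14] (max |s|=14)
Stage 4 (DIFF): s[0]=0, 0-0=0, 7-0=7, 14-7=7 -> [0, 0, 7, 7] (max |s|=7)
Stage 5 (AMPLIFY 2): 0*2=0, 0*2=0, 7*2=14, 7*2=14 -> [0, 0, 14, 14] (max |s|=14)
Overall max amplitude: 14

Answer: 14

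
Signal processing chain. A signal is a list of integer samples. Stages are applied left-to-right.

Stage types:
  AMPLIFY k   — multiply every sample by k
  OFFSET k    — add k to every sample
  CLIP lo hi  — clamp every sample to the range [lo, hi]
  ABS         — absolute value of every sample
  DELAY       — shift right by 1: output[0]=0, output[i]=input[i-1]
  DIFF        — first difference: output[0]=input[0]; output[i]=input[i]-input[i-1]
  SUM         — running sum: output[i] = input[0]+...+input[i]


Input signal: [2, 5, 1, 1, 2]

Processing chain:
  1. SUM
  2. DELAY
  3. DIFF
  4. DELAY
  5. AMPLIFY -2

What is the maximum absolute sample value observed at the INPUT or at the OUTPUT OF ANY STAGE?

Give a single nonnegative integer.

Input: [2, 5, 1, 1, 2] (max |s|=5)
Stage 1 (SUM): sum[0..0]=2, sum[0..1]=7, sum[0..2]=8, sum[0..3]=9, sum[0..4]=11 -> [2, 7, 8, 9, 11] (max |s|=11)
Stage 2 (DELAY): [0, 2, 7, 8, 9] = [0, 2, 7, 8, 9] -> [0, 2, 7, 8, 9] (max |s|=9)
Stage 3 (DIFF): s[0]=0, 2-0=2, 7-2=5, 8-7=1, 9-8=1 -> [0, 2, 5, 1, 1] (max |s|=5)
Stage 4 (DELAY): [0, 0, 2, 5, 1] = [0, 0, 2, 5, 1] -> [0, 0, 2, 5, 1] (max |s|=5)
Stage 5 (AMPLIFY -2): 0*-2=0, 0*-2=0, 2*-2=-4, 5*-2=-10, 1*-2=-2 -> [0, 0, -4, -10, -2] (max |s|=10)
Overall max amplitude: 11

Answer: 11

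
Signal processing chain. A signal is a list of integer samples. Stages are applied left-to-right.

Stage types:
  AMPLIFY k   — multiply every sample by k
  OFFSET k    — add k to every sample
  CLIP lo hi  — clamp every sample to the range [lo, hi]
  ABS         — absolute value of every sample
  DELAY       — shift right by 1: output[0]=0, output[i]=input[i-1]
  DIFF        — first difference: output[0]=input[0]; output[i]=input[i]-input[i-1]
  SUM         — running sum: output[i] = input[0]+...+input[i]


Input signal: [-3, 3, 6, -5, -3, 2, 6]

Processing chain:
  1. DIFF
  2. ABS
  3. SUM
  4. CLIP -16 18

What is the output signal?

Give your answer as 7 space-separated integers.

Input: [-3, 3, 6, -5, -3, 2, 6]
Stage 1 (DIFF): s[0]=-3, 3--3=6, 6-3=3, -5-6=-11, -3--5=2, 2--3=5, 6-2=4 -> [-3, 6, 3, -11, 2, 5, 4]
Stage 2 (ABS): |-3|=3, |6|=6, |3|=3, |-11|=11, |2|=2, |5|=5, |4|=4 -> [3, 6, 3, 11, 2, 5, 4]
Stage 3 (SUM): sum[0..0]=3, sum[0..1]=9, sum[0..2]=12, sum[0..3]=23, sum[0..4]=25, sum[0..5]=30, sum[0..6]=34 -> [3, 9, 12, 23, 25, 30, 34]
Stage 4 (CLIP -16 18): clip(3,-16,18)=3, clip(9,-16,18)=9, clip(12,-16,18)=12, clip(23,-16,18)=18, clip(25,-16,18)=18, clip(30,-16,18)=18, clip(34,-16,18)=18 -> [3, 9, 12, 18, 18, 18, 18]

Answer: 3 9 12 18 18 18 18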